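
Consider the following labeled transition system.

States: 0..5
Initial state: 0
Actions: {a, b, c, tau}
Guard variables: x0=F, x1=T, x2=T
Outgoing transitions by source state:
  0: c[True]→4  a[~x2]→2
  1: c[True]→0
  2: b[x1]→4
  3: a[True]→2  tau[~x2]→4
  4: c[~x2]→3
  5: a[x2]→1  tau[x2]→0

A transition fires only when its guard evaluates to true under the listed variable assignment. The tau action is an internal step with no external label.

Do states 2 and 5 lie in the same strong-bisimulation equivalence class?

Refine partition for ~:
  P[0] = {{0,1,2,3,4,5}}
  P[1] = {{0,1},{2},{3},{4},{5}}
  P[2] = {{0},{1},{2},{3},{4},{5}}
6 equivalence class(es) (converged in 3)
[2]={2}  [5]={5}

Answer: NOT BISIMILAR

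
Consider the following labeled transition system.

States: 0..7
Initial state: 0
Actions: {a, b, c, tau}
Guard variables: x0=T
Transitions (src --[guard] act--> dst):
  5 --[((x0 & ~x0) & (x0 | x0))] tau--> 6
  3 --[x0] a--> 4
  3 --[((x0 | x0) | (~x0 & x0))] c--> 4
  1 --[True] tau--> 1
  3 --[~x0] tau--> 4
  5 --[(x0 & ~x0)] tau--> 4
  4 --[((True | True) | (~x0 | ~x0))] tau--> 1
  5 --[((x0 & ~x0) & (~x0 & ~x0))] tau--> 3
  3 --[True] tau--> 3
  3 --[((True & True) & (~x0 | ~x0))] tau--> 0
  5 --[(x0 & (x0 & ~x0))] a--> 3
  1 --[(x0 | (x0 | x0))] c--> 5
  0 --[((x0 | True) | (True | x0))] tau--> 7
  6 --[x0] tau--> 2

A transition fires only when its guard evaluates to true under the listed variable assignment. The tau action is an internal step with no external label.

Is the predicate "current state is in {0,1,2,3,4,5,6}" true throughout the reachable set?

Allowed set {0,1,2,3,4,5,6}
R = {0,7}
  0: ok
  7: VIOLATES
reach 7 via tau — violates

Answer: INVARIANT VIOLATED at state 7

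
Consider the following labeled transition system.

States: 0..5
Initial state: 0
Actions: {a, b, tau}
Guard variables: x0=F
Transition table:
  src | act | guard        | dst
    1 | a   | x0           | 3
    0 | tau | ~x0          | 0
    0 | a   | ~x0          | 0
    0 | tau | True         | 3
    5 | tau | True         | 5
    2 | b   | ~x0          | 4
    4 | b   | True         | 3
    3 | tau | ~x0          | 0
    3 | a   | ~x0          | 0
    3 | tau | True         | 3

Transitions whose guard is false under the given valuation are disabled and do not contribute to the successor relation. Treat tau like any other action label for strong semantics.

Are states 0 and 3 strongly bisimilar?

Answer: BISIMILAR

Trace:
Refine partition for ~:
  P[0] = {{0,1,2,3,4,5}}
  P[1] = {{0,3},{1},{2,4},{5}}
  P[2] = {{0,3},{1},{2},{4},{5}}
stable after 3 split(s): 5 block(s)
0∈{0,3}, 3∈{0,3}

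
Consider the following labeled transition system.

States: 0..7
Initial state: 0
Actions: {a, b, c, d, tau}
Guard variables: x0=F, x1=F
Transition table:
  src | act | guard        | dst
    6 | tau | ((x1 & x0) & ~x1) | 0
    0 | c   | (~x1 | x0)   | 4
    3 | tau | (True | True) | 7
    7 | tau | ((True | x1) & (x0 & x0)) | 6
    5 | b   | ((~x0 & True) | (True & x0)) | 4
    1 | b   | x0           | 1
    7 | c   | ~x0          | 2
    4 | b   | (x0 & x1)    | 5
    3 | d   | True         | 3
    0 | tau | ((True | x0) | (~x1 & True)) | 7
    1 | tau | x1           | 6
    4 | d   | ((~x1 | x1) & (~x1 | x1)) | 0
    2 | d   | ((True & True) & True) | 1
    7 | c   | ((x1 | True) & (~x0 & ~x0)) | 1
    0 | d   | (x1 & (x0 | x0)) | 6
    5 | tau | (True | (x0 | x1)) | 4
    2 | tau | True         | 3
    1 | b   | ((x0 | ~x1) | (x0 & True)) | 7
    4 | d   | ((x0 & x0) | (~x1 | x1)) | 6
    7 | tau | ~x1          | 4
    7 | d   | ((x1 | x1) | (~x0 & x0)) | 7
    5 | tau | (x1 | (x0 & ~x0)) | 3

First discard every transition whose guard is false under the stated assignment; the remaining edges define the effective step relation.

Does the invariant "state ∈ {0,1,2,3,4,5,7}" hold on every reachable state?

Safe = {0,1,2,3,4,5,7}
Reach set: {0,1,2,3,4,6,7}
  0: ✓
  1: ✓
  2: ✓
  3: ✓
  4: ✓
  6: ✗ unsafe
  7: ✓
witness against invariant: c·d → 6

Answer: INVARIANT VIOLATED at state 6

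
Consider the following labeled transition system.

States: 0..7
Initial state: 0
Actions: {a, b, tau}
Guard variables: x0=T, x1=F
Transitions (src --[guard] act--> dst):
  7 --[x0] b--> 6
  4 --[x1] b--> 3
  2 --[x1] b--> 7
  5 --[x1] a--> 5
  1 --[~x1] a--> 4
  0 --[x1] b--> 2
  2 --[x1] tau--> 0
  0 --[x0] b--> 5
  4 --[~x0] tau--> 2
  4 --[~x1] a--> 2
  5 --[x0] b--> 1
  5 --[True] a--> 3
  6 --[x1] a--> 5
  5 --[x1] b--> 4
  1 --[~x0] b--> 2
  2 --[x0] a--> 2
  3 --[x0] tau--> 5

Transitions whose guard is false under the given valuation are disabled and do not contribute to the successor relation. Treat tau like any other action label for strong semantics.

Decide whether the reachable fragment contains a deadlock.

Answer: DEADLOCK-FREE

Working:
Reachable = {0,1,2,3,4,5}
  0: b→5  [1 exit(s)]
  1: a→4  [1 exit(s)]
  2: a→2  [1 exit(s)]
  3: tau→5  [1 exit(s)]
  4: a→2  [1 exit(s)]
  5: a→3  b→1  [2 exit(s)]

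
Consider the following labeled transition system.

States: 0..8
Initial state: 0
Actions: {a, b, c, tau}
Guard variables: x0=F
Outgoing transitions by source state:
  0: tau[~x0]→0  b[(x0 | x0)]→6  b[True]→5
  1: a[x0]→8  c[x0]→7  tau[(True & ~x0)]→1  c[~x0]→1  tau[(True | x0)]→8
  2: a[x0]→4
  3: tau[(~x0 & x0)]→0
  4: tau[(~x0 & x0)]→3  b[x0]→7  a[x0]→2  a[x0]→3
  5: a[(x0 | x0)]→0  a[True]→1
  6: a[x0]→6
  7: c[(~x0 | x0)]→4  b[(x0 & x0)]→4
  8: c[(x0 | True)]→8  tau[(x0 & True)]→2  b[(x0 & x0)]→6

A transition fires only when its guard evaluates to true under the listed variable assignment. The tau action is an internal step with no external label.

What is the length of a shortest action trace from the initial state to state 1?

Breadth-first toward 1:
  L0 = {0}
  L1 = {5}
  L2 = {1}
first hit 1 at d=2 via b·a

Answer: 2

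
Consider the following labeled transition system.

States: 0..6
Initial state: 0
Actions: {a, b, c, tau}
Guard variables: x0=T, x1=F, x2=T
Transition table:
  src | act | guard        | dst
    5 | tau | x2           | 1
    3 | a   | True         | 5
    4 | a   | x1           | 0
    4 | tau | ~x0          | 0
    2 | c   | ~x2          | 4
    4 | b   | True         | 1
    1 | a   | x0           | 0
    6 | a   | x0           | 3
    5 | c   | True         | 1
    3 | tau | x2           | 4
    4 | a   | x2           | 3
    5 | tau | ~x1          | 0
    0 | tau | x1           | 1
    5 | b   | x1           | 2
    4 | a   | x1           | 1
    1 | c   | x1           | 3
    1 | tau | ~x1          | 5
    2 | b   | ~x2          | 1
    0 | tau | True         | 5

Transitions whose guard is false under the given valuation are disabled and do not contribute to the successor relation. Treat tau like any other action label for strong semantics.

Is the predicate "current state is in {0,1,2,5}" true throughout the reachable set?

Answer: INVARIANT HOLDS

Working:
Inv-set: {0,1,2,5}
Reach set: {0,1,5}
  0: safe
  1: safe
  5: safe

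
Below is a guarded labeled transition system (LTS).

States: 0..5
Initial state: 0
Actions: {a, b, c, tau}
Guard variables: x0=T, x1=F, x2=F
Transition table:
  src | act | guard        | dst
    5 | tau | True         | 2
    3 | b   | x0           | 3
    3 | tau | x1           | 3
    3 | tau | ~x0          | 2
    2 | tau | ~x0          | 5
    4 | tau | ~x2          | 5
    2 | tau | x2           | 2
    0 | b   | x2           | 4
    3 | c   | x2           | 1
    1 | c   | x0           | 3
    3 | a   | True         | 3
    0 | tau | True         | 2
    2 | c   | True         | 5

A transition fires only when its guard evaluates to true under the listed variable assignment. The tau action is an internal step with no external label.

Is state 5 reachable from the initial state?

After dropping false guards: 7 live edges.
Layer 0: {0}
Layer 1: {2}  cumulative {0,2}
Layer 2: {5}  cumulative {0,2,5}
Reachable = {0,2,5}
witness 5: tau·c

Answer: REACHABLE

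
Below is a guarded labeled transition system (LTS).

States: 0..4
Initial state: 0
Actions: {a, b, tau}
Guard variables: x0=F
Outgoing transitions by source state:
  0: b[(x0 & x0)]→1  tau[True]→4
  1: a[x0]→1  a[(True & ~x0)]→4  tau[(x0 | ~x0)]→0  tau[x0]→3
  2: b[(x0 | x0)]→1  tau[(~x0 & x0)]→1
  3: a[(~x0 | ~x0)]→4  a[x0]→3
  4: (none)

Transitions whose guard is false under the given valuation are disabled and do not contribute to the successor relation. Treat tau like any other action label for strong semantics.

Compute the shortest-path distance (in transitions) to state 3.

BFS to 3:
  depth 0: {0}
  depth 1: {4}
3 never appears.

Answer: UNREACHABLE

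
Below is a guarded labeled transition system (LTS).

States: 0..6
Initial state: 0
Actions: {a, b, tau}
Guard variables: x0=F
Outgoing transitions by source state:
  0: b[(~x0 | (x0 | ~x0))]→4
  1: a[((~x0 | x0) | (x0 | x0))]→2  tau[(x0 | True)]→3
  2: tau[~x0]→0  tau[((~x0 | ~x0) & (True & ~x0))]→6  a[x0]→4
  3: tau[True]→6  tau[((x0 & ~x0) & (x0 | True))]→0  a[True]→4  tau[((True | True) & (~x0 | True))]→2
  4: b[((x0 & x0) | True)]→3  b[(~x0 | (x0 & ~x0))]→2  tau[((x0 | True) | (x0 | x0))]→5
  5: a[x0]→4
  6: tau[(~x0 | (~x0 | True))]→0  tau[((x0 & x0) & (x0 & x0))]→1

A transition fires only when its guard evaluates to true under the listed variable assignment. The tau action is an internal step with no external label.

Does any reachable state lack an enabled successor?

Answer: DEADLOCK at state 5

Working:
Reachable = {0,2,3,4,5,6}
  0: b→4  [deg 1]
  2: tau→0  tau→6  [deg 2]
  3: a→4  tau→2  tau→6  [deg 3]
  4: b→2  b→3  tau→5  [deg 3]
  5: ∅  [STUCK]
  6: tau→0  [deg 1]
witness 5: b·tau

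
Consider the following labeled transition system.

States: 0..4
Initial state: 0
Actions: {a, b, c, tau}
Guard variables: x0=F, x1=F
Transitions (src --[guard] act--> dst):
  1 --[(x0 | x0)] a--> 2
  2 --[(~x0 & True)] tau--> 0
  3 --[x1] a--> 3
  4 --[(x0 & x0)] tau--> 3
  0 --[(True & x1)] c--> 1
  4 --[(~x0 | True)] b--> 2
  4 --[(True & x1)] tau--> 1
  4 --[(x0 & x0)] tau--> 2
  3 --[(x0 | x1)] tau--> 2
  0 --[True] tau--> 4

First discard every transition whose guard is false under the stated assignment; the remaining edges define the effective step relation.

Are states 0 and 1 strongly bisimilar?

Answer: NOT BISIMILAR

Analysis:
Compute ~ classes (split until stable):
  π0 = {{0,1,2,3,4}}
  π1 = {{0,2},{1,3},{4}}
  π2 = {{0},{1,3},{2},{4}}
stable after 3 split(s): 4 block(s)
class of 0: {0}; class of 1: {1,3}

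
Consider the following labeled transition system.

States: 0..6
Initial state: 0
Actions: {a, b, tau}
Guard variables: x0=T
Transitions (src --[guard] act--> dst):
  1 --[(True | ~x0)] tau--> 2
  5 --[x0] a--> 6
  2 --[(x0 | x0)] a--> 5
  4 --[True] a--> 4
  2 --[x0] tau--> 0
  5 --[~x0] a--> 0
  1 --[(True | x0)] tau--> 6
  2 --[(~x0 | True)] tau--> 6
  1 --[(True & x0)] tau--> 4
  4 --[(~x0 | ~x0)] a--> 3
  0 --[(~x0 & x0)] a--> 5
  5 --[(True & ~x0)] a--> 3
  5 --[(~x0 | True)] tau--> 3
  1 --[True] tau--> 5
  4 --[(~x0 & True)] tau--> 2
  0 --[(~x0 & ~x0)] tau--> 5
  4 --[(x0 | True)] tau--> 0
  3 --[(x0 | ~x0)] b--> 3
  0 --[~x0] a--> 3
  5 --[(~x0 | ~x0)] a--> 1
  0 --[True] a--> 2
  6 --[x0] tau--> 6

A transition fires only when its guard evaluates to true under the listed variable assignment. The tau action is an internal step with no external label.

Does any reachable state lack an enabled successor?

Reachable = {0,2,3,5,6}
  0: a→2  [1 out]
  2: a→5  tau→0  tau→6  [3 out]
  3: b→3  [1 out]
  5: a→6  tau→3  [2 out]
  6: tau→6  [1 out]

Answer: DEADLOCK-FREE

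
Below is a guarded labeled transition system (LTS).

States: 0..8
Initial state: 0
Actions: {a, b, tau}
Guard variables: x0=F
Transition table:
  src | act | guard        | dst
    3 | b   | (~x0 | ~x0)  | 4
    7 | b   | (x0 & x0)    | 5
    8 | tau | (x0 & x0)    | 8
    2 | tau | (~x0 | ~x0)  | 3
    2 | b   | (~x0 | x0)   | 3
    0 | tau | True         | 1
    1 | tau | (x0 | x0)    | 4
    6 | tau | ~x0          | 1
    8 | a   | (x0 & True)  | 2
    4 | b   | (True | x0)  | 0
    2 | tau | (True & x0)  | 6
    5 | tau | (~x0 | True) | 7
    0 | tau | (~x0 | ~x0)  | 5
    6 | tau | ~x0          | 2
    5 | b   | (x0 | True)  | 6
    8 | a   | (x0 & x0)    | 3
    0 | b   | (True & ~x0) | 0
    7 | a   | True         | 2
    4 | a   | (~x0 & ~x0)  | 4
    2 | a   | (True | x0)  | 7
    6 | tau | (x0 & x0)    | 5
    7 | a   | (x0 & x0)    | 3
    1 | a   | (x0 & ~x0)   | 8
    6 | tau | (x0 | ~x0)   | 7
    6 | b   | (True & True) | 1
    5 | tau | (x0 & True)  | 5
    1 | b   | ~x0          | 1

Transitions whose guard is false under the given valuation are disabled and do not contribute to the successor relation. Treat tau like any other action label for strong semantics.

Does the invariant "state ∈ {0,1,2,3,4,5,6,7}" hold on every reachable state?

Safe = {0,1,2,3,4,5,6,7}
R = {0,1,2,3,4,5,6,7}
  0: ✓
  1: ✓
  2: ✓
  3: ✓
  4: ✓
  5: ✓
  6: ✓
  7: ✓

Answer: INVARIANT HOLDS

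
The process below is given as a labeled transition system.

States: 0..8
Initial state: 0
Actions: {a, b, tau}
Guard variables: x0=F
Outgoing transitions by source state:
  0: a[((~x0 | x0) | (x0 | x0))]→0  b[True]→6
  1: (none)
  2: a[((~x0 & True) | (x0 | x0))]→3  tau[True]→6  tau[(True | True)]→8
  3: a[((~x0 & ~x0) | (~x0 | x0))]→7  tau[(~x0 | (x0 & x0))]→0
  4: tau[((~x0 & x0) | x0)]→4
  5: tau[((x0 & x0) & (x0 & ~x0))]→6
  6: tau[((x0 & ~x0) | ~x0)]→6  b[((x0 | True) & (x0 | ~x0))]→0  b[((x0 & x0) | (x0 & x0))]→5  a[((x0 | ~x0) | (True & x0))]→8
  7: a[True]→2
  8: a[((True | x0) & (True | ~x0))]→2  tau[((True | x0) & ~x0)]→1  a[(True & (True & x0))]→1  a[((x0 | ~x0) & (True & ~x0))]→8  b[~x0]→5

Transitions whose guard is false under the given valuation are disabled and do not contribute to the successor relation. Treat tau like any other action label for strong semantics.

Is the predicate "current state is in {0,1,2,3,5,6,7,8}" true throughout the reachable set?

Answer: INVARIANT HOLDS

Working:
Safe = {0,1,2,3,5,6,7,8}
Reachable = {0,1,2,3,5,6,7,8}
  0: ✓
  1: ✓
  2: ✓
  3: ✓
  5: ✓
  6: ✓
  7: ✓
  8: ✓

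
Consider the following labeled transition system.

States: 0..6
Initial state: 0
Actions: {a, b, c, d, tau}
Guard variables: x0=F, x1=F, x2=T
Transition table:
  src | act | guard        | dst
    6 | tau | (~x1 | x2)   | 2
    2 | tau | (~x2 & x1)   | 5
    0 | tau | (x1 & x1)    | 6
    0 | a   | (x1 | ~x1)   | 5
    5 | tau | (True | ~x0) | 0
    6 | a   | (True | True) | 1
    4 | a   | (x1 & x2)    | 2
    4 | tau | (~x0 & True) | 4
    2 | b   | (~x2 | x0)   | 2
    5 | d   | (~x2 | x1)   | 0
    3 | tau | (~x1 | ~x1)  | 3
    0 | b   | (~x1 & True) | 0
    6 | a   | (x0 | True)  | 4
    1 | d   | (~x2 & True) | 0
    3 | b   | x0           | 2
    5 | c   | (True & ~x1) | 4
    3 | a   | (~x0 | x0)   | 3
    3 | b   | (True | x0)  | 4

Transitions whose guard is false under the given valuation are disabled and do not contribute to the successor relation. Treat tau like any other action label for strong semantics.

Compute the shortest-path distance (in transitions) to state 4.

Breadth-first toward 4:
  depth 0: {0}
  depth 1: {5}
  depth 2: {4}
depth(4)=2, e.g. a·c

Answer: 2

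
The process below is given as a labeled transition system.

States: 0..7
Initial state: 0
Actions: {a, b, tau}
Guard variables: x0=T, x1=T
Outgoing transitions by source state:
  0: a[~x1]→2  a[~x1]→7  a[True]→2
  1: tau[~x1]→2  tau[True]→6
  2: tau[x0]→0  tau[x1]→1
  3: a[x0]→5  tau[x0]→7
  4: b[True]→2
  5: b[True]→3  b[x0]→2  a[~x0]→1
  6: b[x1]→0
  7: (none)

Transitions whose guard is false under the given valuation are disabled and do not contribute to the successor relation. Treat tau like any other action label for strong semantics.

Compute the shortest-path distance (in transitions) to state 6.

Answer: 3

Trace:
Layered search for 6:
  L0 = {0}
  L1 = {2}
  L2 = {1}
  L3 = {6}
depth(6)=3, e.g. a·tau·tau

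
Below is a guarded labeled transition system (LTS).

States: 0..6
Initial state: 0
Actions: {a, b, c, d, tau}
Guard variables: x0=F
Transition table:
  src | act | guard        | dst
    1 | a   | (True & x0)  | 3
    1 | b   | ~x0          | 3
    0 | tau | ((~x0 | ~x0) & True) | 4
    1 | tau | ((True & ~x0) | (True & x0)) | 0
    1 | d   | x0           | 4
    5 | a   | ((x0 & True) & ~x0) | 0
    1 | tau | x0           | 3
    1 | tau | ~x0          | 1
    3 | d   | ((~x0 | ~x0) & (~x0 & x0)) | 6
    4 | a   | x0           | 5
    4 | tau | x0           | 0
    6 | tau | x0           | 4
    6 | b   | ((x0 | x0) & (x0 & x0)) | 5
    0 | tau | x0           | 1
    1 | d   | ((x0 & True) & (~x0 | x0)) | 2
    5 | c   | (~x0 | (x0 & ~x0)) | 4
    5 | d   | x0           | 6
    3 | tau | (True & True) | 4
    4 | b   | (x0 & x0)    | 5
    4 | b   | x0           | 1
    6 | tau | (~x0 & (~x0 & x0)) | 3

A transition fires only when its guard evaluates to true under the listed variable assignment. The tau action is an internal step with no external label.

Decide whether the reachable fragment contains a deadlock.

Answer: DEADLOCK at state 4

Analysis:
R = {0,4}
  0: tau→4  [1 exit(s)]
  4: ∅  [no exit]
Path to 4: tau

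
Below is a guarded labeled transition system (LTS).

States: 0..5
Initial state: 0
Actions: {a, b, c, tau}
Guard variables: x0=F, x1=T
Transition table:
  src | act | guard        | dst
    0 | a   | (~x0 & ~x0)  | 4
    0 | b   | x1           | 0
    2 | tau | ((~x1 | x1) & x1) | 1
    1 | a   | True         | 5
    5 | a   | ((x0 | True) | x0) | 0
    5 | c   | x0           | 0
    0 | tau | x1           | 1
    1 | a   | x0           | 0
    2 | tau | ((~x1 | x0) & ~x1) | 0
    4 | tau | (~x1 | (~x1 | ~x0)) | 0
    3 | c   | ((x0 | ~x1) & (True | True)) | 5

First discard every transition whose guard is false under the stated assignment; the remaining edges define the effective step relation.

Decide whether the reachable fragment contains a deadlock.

Reach set: {0,1,4,5}
  0: a→4  b→0  tau→1  [deg 3]
  1: a→5  [deg 1]
  4: tau→0  [deg 1]
  5: a→0  [deg 1]

Answer: DEADLOCK-FREE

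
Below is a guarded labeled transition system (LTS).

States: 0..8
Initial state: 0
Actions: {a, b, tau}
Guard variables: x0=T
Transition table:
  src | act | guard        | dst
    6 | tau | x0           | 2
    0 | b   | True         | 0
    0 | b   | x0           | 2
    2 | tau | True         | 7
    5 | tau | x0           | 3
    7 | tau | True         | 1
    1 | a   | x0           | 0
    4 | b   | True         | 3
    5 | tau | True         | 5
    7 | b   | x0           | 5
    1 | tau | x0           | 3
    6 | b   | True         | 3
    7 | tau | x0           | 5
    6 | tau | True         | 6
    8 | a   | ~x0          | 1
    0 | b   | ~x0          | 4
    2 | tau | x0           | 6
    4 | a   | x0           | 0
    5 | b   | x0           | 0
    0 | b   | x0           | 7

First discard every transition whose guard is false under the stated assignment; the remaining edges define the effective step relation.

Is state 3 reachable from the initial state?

After dropping false guards: 18 live edges.
depth 0: {0}
depth 1: {2,7}  cumulative {0,2,7}
depth 2: {1,5,6}  cumulative {0,1,2,5,6,7}
depth 3: {3}  cumulative {0,1,2,3,5,6,7}
Reach set: {0,1,2,3,5,6,7}
trace reaching 3: b·tau·b

Answer: REACHABLE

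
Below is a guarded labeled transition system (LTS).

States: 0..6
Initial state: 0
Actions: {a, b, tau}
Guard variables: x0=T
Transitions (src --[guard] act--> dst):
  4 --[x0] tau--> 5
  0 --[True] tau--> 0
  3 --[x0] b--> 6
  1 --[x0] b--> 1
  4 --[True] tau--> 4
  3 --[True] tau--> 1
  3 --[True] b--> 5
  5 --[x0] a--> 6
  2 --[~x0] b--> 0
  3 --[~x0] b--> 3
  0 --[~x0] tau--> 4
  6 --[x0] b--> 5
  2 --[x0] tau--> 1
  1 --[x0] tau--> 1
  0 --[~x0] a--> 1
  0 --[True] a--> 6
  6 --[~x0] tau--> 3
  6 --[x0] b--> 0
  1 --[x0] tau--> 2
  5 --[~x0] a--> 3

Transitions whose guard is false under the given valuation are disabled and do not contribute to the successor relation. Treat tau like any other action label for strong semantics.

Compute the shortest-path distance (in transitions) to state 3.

Breadth-first toward 3:
  depth 0: {0}
  depth 1: {6}
  depth 2: {5}
3 never appears.

Answer: UNREACHABLE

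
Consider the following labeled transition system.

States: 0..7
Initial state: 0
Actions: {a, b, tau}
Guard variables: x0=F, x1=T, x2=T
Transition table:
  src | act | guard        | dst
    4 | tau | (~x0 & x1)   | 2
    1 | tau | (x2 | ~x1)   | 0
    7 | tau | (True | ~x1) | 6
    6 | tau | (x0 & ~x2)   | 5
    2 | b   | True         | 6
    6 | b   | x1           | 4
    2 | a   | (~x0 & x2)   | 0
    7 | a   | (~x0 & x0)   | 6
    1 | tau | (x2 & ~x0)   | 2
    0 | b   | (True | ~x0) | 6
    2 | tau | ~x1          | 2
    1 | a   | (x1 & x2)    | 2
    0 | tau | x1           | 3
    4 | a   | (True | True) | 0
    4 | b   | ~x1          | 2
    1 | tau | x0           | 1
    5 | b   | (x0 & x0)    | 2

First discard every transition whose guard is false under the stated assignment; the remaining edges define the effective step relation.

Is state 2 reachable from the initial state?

Guard filter leaves 11 enabled edge(s).
Layer 0: {0}
Layer 1: {3,6}  cumulative {0,3,6}
Layer 2: {4}  cumulative {0,3,4,6}
Layer 3: {2}  cumulative {0,2,3,4,6}
Reach set: {0,2,3,4,6}
trace reaching 2: b·b·tau

Answer: REACHABLE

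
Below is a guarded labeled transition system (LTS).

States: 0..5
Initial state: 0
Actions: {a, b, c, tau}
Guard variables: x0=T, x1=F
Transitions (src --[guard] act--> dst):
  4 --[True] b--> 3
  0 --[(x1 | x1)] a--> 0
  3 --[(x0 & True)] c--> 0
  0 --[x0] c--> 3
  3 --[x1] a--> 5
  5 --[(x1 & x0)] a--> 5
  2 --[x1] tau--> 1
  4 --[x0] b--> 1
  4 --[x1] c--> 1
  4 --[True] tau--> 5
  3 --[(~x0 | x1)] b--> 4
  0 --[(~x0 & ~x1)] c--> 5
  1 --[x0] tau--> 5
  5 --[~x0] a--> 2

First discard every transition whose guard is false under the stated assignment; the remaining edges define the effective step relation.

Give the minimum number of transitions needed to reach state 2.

BFS to 2:
  Layer 0: {0}
  Layer 1: {3}
2 never appears.

Answer: UNREACHABLE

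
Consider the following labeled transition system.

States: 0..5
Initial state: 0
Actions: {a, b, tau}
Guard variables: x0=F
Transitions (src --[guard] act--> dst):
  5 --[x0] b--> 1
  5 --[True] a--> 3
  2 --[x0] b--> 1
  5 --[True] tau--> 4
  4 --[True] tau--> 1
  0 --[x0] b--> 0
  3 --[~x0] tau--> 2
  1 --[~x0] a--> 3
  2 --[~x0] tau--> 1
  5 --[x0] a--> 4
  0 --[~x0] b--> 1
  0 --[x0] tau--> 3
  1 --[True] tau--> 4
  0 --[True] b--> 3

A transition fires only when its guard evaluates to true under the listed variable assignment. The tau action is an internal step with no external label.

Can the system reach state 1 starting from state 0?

9 transition(s) survive guard evaluation.
Layer 0: {0}
Layer 1: {1,3}  cumulative {0,1,3}
Layer 2: {2,4}  cumulative {0,1,2,3,4}
Reach set: {0,1,2,3,4}
Path to 1: b

Answer: REACHABLE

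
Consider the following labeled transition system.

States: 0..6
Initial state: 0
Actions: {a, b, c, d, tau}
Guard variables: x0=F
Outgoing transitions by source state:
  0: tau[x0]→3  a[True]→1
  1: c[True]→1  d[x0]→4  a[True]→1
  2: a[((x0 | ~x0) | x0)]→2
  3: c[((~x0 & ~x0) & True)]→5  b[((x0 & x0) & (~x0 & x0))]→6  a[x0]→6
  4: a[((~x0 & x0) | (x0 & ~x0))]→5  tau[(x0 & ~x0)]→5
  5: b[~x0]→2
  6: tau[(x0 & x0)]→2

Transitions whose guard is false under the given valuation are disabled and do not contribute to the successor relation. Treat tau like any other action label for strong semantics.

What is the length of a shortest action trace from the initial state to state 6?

BFS to 6:
  L0 = {0}
  L1 = {1}
6 never appears.

Answer: UNREACHABLE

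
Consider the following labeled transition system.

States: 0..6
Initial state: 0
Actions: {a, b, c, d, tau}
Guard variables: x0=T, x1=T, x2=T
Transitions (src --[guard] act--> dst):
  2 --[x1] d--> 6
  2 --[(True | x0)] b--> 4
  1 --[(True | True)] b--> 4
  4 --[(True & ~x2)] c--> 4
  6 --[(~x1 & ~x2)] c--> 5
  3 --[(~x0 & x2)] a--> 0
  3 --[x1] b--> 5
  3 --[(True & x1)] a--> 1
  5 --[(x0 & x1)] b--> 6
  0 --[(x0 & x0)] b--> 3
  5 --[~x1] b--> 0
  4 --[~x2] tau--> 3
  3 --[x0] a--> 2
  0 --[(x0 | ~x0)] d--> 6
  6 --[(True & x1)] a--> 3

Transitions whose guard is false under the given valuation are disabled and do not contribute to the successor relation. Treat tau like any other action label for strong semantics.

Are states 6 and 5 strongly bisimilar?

Refine partition for ~:
  π0 = {{0,1,2,3,4,5,6}}
  π1 = {{0,2},{1,5},{3},{4},{6}}
  π2 = {{0},{1},{2},{3},{4},{5},{6}}
Fixed point at round 3; 7 class(es).
[6]={6}  [5]={5}

Answer: NOT BISIMILAR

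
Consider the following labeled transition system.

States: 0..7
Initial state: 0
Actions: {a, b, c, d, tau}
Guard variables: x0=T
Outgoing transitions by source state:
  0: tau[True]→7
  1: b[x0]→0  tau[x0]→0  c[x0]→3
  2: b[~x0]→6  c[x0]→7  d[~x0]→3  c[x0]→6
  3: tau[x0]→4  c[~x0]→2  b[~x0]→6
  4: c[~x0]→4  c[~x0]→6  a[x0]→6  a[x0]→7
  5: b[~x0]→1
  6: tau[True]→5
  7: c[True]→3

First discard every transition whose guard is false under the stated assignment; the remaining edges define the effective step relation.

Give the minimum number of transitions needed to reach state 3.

Layered search for 3:
  depth 0: {0}
  depth 1: {7}
  depth 2: {3}
3 enters at depth 2; path tau·c

Answer: 2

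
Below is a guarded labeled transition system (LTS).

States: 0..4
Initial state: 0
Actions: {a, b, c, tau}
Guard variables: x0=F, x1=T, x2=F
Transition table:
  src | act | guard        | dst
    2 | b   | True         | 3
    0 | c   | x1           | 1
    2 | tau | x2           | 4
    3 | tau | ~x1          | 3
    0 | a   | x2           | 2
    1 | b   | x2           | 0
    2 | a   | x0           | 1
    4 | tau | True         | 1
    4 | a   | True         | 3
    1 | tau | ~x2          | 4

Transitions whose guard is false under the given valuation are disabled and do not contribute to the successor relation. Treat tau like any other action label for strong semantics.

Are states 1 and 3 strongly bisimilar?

Answer: NOT BISIMILAR

Working:
Bisimulation quotient by refinement:
  round 0: {{0,1,2,3,4}}
  round 1: {{0},{1},{2},{3},{4}}
Fixed point at round 2; 5 class(es).
class of 1: {1}; class of 3: {3}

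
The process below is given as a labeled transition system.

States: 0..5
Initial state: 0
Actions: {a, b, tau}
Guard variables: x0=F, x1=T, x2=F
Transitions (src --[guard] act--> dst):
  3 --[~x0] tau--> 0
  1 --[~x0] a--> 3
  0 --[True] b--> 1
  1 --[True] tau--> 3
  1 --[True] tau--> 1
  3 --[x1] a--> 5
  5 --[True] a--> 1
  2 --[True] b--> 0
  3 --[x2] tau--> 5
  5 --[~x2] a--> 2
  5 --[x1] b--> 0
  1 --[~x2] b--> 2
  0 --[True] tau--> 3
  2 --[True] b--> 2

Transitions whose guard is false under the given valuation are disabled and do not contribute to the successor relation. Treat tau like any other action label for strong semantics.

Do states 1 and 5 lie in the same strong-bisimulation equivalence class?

Compute ~ classes (split until stable):
  P[0] = {{0,1,2,3,4,5}}
  P[1] = {{0},{1},{2},{3},{4},{5}}
Fixed point at round 2; 6 class(es).
[1]={1}  [5]={5}

Answer: NOT BISIMILAR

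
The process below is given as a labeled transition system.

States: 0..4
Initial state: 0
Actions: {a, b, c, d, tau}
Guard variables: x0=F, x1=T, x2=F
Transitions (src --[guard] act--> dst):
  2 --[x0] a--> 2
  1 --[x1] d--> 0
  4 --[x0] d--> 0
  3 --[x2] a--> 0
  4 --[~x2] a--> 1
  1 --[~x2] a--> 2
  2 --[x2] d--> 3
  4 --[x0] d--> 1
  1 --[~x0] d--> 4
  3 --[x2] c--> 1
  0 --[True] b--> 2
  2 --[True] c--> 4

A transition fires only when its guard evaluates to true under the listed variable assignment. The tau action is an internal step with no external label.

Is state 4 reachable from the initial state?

After dropping false guards: 6 live edges.
Layer 0: {0}
Layer 1: {2}  now seen {0,2}
Layer 2: {4}  now seen {0,2,4}
Layer 3: {1}  now seen {0,1,2,4}
Reachable = {0,1,2,4}
Path to 4: b·c

Answer: REACHABLE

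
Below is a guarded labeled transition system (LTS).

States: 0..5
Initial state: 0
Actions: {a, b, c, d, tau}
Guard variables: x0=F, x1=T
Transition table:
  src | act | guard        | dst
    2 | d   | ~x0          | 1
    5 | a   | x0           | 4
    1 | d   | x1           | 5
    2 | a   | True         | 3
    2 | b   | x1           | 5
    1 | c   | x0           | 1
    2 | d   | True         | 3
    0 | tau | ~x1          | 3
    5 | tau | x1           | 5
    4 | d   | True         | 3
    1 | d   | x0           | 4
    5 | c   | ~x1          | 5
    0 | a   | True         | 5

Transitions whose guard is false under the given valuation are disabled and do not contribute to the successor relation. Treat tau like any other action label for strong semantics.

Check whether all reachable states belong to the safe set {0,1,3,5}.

Allowed set {0,1,3,5}
Reach set: {0,5}
  0: ✓
  5: ✓

Answer: INVARIANT HOLDS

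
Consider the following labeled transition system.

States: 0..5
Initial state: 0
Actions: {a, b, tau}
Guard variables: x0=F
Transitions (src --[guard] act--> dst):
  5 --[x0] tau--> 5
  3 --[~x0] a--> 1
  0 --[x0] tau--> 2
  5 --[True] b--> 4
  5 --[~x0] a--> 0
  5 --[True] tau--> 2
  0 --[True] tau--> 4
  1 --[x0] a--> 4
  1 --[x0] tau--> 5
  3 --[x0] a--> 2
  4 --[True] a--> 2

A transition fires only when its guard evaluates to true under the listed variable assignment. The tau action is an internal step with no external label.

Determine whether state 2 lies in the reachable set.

6 transition(s) survive guard evaluation.
L0 = {0}
L1 = {4}  now seen {0,4}
L2 = {2}  now seen {0,2,4}
R = {0,2,4}
trace reaching 2: tau·a

Answer: REACHABLE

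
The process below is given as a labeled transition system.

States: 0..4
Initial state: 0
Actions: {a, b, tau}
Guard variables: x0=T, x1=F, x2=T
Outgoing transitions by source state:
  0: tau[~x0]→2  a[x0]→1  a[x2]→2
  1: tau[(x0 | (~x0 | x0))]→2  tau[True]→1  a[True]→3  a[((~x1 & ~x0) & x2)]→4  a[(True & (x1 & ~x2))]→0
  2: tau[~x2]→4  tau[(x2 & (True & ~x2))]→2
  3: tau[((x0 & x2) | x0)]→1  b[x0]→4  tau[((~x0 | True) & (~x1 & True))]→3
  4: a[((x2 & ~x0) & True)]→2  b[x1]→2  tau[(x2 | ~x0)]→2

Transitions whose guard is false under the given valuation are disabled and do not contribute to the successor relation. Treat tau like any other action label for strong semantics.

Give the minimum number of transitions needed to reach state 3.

Breadth-first toward 3:
  L0 = {0}
  L1 = {1,2}
  L2 = {3}
first hit 3 at d=2 via a·a

Answer: 2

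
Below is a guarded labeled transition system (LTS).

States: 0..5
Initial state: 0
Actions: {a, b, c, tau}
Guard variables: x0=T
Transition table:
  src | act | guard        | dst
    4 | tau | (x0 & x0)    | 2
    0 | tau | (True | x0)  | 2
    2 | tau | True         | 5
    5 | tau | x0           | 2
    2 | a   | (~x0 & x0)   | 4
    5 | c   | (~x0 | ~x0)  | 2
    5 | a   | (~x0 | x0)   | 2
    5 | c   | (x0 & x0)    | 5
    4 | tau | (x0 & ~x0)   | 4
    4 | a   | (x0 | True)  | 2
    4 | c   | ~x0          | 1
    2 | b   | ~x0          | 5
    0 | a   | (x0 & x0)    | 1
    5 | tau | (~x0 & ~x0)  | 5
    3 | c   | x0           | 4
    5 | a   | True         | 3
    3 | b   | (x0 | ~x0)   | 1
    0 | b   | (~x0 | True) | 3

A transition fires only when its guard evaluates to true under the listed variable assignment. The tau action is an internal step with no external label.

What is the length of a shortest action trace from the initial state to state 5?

BFS to 5:
  depth 0: {0}
  depth 1: {1,2,3}
  depth 2: {4,5}
5 enters at depth 2; path tau·tau

Answer: 2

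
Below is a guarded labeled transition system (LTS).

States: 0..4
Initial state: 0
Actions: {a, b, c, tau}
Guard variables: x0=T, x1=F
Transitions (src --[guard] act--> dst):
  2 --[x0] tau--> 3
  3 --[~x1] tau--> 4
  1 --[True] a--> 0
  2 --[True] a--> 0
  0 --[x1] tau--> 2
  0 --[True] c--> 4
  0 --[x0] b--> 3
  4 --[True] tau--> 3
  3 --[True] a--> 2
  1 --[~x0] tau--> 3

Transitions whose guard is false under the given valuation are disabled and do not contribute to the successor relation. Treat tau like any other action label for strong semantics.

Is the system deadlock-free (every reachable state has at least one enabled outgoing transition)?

Answer: DEADLOCK-FREE

Analysis:
R = {0,2,3,4}
  0: b→3  c→4  [2 out]
  2: a→0  tau→3  [2 out]
  3: a→2  tau→4  [2 out]
  4: tau→3  [1 out]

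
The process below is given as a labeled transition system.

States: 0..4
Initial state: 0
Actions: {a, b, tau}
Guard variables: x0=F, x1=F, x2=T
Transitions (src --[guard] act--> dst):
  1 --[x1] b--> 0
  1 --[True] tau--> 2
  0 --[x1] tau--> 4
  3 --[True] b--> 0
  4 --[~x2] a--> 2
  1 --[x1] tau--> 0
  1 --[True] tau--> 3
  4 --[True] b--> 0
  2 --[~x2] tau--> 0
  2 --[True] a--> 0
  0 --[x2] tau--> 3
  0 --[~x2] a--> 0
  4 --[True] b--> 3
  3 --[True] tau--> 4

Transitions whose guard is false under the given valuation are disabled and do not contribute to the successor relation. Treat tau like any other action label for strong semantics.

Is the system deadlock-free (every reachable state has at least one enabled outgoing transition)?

Reach set: {0,3,4}
  0: tau→3  [deg 1]
  3: b→0  tau→4  [deg 2]
  4: b→0  b→3  [deg 2]

Answer: DEADLOCK-FREE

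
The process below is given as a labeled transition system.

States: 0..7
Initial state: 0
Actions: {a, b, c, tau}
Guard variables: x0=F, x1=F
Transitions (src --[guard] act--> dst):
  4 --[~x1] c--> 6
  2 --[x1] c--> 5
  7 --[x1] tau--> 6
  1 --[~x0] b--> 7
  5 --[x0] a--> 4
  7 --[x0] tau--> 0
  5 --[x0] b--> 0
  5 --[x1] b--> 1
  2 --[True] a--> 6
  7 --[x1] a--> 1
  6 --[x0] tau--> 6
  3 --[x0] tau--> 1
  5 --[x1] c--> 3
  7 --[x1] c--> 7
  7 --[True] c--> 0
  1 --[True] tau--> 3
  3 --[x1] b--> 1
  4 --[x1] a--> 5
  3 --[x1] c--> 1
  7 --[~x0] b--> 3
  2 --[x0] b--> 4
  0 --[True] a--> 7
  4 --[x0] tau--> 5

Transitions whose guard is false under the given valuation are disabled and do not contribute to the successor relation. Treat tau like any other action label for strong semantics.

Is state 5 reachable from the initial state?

Guard filter leaves 7 enabled edge(s).
depth 0: {0}
depth 1: {7}  cumulative {0,7}
depth 2: {3}  cumulative {0,3,7}
Reach set: {0,3,7}

Answer: UNREACHABLE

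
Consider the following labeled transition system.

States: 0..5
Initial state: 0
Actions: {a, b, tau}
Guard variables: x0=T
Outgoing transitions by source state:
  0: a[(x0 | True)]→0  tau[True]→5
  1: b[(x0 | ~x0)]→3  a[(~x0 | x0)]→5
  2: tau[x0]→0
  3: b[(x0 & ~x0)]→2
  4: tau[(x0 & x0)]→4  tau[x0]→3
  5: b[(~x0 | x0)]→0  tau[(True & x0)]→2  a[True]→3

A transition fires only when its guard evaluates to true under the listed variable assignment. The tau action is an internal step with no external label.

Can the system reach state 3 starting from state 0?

Answer: REACHABLE

Working:
Guard filter leaves 10 enabled edge(s).
depth 0: {0}
depth 1: {5}  now seen {0,5}
depth 2: {2,3}  now seen {0,2,3,5}
R = {0,2,3,5}
trace reaching 3: tau·a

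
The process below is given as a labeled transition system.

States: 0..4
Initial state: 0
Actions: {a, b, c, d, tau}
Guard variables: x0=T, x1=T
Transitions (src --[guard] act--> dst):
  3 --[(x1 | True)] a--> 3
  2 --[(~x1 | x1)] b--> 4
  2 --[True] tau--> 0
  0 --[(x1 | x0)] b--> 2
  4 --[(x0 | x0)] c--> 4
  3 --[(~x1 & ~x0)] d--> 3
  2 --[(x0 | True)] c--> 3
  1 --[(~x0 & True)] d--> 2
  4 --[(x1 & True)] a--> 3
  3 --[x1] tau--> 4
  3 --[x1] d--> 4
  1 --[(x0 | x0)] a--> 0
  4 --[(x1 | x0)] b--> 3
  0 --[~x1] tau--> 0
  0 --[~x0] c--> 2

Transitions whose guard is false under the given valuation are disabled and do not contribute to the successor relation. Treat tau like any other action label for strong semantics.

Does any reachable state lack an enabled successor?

R = {0,2,3,4}
  0: b→2  [deg 1]
  2: b→4  c→3  tau→0  [deg 3]
  3: a→3  d→4  tau→4  [deg 3]
  4: a→3  b→3  c→4  [deg 3]

Answer: DEADLOCK-FREE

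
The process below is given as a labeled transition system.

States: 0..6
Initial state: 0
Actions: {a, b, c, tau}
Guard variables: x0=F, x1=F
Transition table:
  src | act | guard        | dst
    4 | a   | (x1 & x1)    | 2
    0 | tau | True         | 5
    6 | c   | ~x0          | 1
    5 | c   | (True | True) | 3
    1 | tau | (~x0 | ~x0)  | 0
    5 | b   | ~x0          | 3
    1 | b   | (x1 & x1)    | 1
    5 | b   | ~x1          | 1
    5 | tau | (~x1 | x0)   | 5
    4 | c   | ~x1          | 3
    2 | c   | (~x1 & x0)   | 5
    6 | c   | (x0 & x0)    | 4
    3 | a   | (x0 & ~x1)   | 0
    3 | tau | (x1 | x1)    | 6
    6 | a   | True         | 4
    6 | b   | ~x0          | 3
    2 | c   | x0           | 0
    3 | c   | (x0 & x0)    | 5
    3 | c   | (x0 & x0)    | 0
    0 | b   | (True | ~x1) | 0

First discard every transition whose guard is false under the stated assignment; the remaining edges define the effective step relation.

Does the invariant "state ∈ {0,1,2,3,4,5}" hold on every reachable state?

Answer: INVARIANT HOLDS

Analysis:
Safe = {0,1,2,3,4,5}
R = {0,1,3,5}
  0: ✓
  1: ✓
  3: ✓
  5: ✓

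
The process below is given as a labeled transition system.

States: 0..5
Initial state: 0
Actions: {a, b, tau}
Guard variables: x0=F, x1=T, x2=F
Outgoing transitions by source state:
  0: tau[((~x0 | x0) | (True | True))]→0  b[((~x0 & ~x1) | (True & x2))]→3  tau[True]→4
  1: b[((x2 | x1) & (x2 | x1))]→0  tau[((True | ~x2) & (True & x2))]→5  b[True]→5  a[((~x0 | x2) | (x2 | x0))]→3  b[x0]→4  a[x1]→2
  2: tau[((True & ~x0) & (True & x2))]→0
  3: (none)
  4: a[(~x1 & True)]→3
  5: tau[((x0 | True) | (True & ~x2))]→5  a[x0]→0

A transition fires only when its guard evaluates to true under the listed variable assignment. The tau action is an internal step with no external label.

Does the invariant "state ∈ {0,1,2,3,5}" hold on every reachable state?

Answer: INVARIANT VIOLATED at state 4

Trace:
Safe = {0,1,2,3,5}
R = {0,4}
  0: ✓
  4: ✗ unsafe
reach 4 via tau — violates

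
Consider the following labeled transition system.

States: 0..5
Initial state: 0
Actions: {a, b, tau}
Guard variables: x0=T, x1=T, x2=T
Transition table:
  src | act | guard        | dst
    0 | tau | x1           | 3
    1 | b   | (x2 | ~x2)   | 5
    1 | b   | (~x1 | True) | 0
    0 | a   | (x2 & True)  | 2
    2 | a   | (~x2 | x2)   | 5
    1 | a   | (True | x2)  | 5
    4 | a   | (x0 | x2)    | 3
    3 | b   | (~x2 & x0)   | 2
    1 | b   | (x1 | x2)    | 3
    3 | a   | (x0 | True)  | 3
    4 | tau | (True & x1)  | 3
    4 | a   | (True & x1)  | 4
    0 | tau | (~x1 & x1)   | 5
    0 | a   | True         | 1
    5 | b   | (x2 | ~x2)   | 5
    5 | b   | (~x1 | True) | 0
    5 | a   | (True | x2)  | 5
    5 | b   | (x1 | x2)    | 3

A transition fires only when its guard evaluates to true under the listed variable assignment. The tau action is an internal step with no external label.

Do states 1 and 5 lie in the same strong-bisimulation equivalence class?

Bisimulation quotient by refinement:
  P[0] = {{0,1,2,3,4,5}}
  P[1] = {{0,4},{1,5},{2,3}}
  P[2] = {{0},{1,5},{2},{3},{4}}
Fixed point at round 3; 5 class(es).
class of 1: {1,5}; class of 5: {1,5}

Answer: BISIMILAR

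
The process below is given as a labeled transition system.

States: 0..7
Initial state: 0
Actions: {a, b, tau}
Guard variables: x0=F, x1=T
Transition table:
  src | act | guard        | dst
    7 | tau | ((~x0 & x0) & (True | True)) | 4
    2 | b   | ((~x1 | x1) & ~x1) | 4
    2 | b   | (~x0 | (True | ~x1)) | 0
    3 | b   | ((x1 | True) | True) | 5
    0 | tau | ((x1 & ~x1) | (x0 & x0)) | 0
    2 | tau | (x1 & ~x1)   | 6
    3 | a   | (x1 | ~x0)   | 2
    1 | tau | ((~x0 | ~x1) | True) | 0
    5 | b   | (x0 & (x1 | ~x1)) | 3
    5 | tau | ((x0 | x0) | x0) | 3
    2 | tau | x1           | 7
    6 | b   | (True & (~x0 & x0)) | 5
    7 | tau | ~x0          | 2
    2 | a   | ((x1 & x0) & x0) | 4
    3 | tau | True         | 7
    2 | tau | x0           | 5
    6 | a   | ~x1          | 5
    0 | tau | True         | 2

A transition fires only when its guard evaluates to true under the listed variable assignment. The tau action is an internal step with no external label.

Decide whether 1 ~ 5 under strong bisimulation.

Answer: NOT BISIMILAR

Working:
Compute ~ classes (split until stable):
  P[0] = {{0,1,2,3,4,5,6,7}}
  P[1] = {{0,1,7},{2},{3},{4,5,6}}
  P[2] = {{0,7},{1},{2},{3},{4,5,6}}
Fixed point at round 3; 5 class(es).
1∈{1}, 5∈{4,5,6}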